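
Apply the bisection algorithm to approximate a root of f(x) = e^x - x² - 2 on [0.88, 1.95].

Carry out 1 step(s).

f(x) = e^x - x² - 2
Initial interval: [0.88, 1.95]

Iteration 1:
  c_1 = (0.880000 + 1.950000)/2 = 1.415000
  f(c_1) = f(1.415000) = 0.114261
  f(a) × f(c) < 0, new interval: [0.880000, 1.415000]

After 1 iteration(s), the approximation is c_1 = 1.415000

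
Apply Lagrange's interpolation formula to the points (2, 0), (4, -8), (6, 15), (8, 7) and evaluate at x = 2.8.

Lagrange interpolation formula:
P(x) = Σ yᵢ × Lᵢ(x)
where Lᵢ(x) = Π_{j≠i} (x - xⱼ)/(xᵢ - xⱼ)

L_0(2.8) = (2.8 - 4)/(2 - 4) × (2.8 - 6)/(2 - 6) × (2.8 - 8)/(2 - 8) = 0.416000
L_1(2.8) = (2.8 - 2)/(4 - 2) × (2.8 - 6)/(4 - 6) × (2.8 - 8)/(4 - 8) = 0.832000
L_2(2.8) = (2.8 - 2)/(6 - 2) × (2.8 - 4)/(6 - 4) × (2.8 - 8)/(6 - 8) = -0.312000
L_3(2.8) = (2.8 - 2)/(8 - 2) × (2.8 - 4)/(8 - 4) × (2.8 - 6)/(8 - 6) = 0.064000

P(2.8) = 0×L_0(2.8) + (-8)×L_1(2.8) + 15×L_2(2.8) + 7×L_3(2.8)
P(2.8) = -10.888000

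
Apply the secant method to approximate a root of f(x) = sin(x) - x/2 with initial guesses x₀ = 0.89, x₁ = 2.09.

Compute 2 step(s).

f(x) = sin(x) - x/2
x₀ = 0.89, x₁ = 2.09

Secant formula: x_{n+1} = x_n - f(x_n)(x_n - x_{n-1})/(f(x_n) - f(x_{n-1}))

Iteration 1:
  f(0.890000) = 0.332072
  f(2.090000) = -0.176785
  x_2 = 2.090000 - (-0.176785)×(2.090000 - 0.890000)/(-0.176785 - 0.332072)
       = 1.673100
Iteration 2:
  f(2.090000) = -0.176785
  f(1.673100) = 0.158221
  x_3 = 1.673100 - 0.158221×(1.673100 - 2.090000)/(0.158221 - (-0.176785))
       = 1.869999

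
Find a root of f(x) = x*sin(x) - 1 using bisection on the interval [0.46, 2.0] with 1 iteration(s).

f(x) = x*sin(x) - 1
Initial interval: [0.46, 2.0]

Iteration 1:
  c_1 = (0.460000 + 2.000000)/2 = 1.230000
  f(c_1) = f(1.230000) = 0.159261
  f(a) × f(c) < 0, new interval: [0.460000, 1.230000]

After 1 iteration(s), the approximation is c_1 = 1.230000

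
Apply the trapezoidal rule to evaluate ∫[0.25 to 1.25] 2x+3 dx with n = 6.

f(x) = 2x+3
a = 0.25, b = 1.25, n = 6
h = (b - a)/n = 0.166667

Trapezoidal rule: (h/2)[f(x₀) + 2f(x₁) + 2f(x₂) + ... + f(xₙ)]

x_0 = 0.2500, f(x_0) = 3.500000, coefficient = 1
x_1 = 0.4167, f(x_1) = 3.833333, coefficient = 2
x_2 = 0.5833, f(x_2) = 4.166667, coefficient = 2
x_3 = 0.7500, f(x_3) = 4.500000, coefficient = 2
x_4 = 0.9167, f(x_4) = 4.833333, coefficient = 2
x_5 = 1.0833, f(x_5) = 5.166667, coefficient = 2
x_6 = 1.2500, f(x_6) = 5.500000, coefficient = 1

I ≈ (0.166667/2) × 54.000000 = 4.500000
Exact value: 4.500000
Error: 0.000000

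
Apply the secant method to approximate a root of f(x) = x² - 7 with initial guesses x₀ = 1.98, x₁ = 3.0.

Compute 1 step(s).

f(x) = x² - 7
x₀ = 1.98, x₁ = 3.0

Secant formula: x_{n+1} = x_n - f(x_n)(x_n - x_{n-1})/(f(x_n) - f(x_{n-1}))

Iteration 1:
  f(1.980000) = -3.079600
  f(3.000000) = 2.000000
  x_2 = 3.000000 - 2.000000×(3.000000 - 1.980000)/(2.000000 - (-3.079600))
       = 2.598394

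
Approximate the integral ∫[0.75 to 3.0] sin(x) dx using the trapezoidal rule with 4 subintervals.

f(x) = sin(x)
a = 0.75, b = 3.0, n = 4
h = (b - a)/n = 0.562500

Trapezoidal rule: (h/2)[f(x₀) + 2f(x₁) + 2f(x₂) + ... + f(xₙ)]

x_0 = 0.7500, f(x_0) = 0.681639, coefficient = 1
x_1 = 1.3125, f(x_1) = 0.966827, coefficient = 2
x_2 = 1.8750, f(x_2) = 0.954086, coefficient = 2
x_3 = 2.4375, f(x_3) = 0.647343, coefficient = 2
x_4 = 3.0000, f(x_4) = 0.141120, coefficient = 1

I ≈ (0.562500/2) × 5.959268 = 1.676044
Exact value: 1.721681
Error: 0.045637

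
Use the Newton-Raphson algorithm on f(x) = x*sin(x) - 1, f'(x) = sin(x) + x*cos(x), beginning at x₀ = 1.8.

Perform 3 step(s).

f(x) = x*sin(x) - 1
f'(x) = sin(x) + x*cos(x)
x₀ = 1.8

Newton-Raphson formula: x_{n+1} = x_n - f(x_n)/f'(x_n)

Iteration 1:
  f(1.800000) = 0.752926
  f'(1.800000) = 0.564884
  x_1 = 1.800000 - 0.752926/0.564884 = 0.467114
Iteration 2:
  f(0.467114) = -0.789653
  f'(0.467114) = 0.867384
  x_2 = 0.467114 - (-0.789653)/0.867384 = 1.377499
Iteration 3:
  f(1.377499) = 0.351844
  f'(1.377499) = 1.245988
  x_3 = 1.377499 - 0.351844/1.245988 = 1.095117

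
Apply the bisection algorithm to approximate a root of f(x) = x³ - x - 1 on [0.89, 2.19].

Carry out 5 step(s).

f(x) = x³ - x - 1
Initial interval: [0.89, 2.19]

Iteration 1:
  c_1 = (0.890000 + 2.190000)/2 = 1.540000
  f(c_1) = f(1.540000) = 1.112264
  f(a) × f(c) < 0, new interval: [0.890000, 1.540000]
Iteration 2:
  c_2 = (0.890000 + 1.540000)/2 = 1.215000
  f(c_2) = f(1.215000) = -0.421387
  f(a) × f(c) ≥ 0, new interval: [1.215000, 1.540000]
Iteration 3:
  c_3 = (1.215000 + 1.540000)/2 = 1.377500
  f(c_3) = f(1.377500) = 0.236315
  f(a) × f(c) < 0, new interval: [1.215000, 1.377500]
Iteration 4:
  c_4 = (1.215000 + 1.377500)/2 = 1.296250
  f(c_4) = f(1.296250) = -0.118208
  f(a) × f(c) ≥ 0, new interval: [1.296250, 1.377500]
Iteration 5:
  c_5 = (1.296250 + 1.377500)/2 = 1.336875
  f(c_5) = f(1.336875) = 0.052434
  f(a) × f(c) < 0, new interval: [1.296250, 1.336875]

After 5 iteration(s), the approximation is c_5 = 1.336875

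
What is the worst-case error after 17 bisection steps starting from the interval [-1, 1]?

Bisection error bound: |error| ≤ (b-a)/2^n
|error| ≤ (1 - (-1))/2^17 = 2/2^17
|error| ≤ 0.0000152588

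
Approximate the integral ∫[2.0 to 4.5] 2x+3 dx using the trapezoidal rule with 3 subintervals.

f(x) = 2x+3
a = 2.0, b = 4.5, n = 3
h = (b - a)/n = 0.833333

Trapezoidal rule: (h/2)[f(x₀) + 2f(x₁) + 2f(x₂) + ... + f(xₙ)]

x_0 = 2.0000, f(x_0) = 7.000000, coefficient = 1
x_1 = 2.8333, f(x_1) = 8.666667, coefficient = 2
x_2 = 3.6667, f(x_2) = 10.333333, coefficient = 2
x_3 = 4.5000, f(x_3) = 12.000000, coefficient = 1

I ≈ (0.833333/2) × 57.000000 = 23.750000
Exact value: 23.750000
Error: 0.000000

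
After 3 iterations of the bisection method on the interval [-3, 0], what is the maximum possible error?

Bisection error bound: |error| ≤ (b-a)/2^n
|error| ≤ (0 - (-3))/2^3 = 3/2^3
|error| ≤ 0.3750000000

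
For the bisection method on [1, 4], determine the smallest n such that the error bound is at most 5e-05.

We need (b-a)/2^n ≤ 5e-05
(4 - 1)/2^n ≤ 5e-05
3/2^n ≤ 5e-05
2^n ≥ 60000
n ≥ log₂(60000) = 15.87
n ≥ 16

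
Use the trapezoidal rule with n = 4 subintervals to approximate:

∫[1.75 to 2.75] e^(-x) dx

f(x) = e^(-x)
a = 1.75, b = 2.75, n = 4
h = (b - a)/n = 0.250000

Trapezoidal rule: (h/2)[f(x₀) + 2f(x₁) + 2f(x₂) + ... + f(xₙ)]

x_0 = 1.7500, f(x_0) = 0.173774, coefficient = 1
x_1 = 2.0000, f(x_1) = 0.135335, coefficient = 2
x_2 = 2.2500, f(x_2) = 0.105399, coefficient = 2
x_3 = 2.5000, f(x_3) = 0.082085, coefficient = 2
x_4 = 2.7500, f(x_4) = 0.063928, coefficient = 1

I ≈ (0.250000/2) × 0.883341 = 0.110418
Exact value: 0.109846
Error: 0.000572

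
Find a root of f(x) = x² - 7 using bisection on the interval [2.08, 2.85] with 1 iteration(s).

f(x) = x² - 7
Initial interval: [2.08, 2.85]

Iteration 1:
  c_1 = (2.080000 + 2.850000)/2 = 2.465000
  f(c_1) = f(2.465000) = -0.923775
  f(a) × f(c) ≥ 0, new interval: [2.465000, 2.850000]

After 1 iteration(s), the approximation is c_1 = 2.465000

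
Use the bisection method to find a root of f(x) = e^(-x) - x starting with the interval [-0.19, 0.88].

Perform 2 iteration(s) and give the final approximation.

f(x) = e^(-x) - x
Initial interval: [-0.19, 0.88]

Iteration 1:
  c_1 = (-0.190000 + 0.880000)/2 = 0.345000
  f(c_1) = f(0.345000) = 0.363220
  f(a) × f(c) ≥ 0, new interval: [0.345000, 0.880000]
Iteration 2:
  c_2 = (0.345000 + 0.880000)/2 = 0.612500
  f(c_2) = f(0.612500) = -0.070506
  f(a) × f(c) < 0, new interval: [0.345000, 0.612500]

After 2 iteration(s), the approximation is c_2 = 0.612500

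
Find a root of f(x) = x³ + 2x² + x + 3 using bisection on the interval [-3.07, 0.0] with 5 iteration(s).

f(x) = x³ + 2x² + x + 3
Initial interval: [-3.07, 0.0]

Iteration 1:
  c_1 = (-3.070000 + 0.000000)/2 = -1.535000
  f(c_1) = f(-1.535000) = 2.560645
  f(a) × f(c) < 0, new interval: [-3.070000, -1.535000]
Iteration 2:
  c_2 = (-3.070000 + (-1.535000))/2 = -2.302500
  f(c_2) = f(-2.302500) = -0.906206
  f(a) × f(c) ≥ 0, new interval: [-2.302500, -1.535000]
Iteration 3:
  c_3 = (-2.302500 + (-1.535000))/2 = -1.918750
  f(c_3) = f(-1.918750) = 1.380380
  f(a) × f(c) < 0, new interval: [-2.302500, -1.918750]
Iteration 4:
  c_4 = (-2.302500 + (-1.918750))/2 = -2.110625
  f(c_4) = f(-2.110625) = 0.396570
  f(a) × f(c) < 0, new interval: [-2.302500, -2.110625]
Iteration 5:
  c_5 = (-2.302500 + (-2.110625))/2 = -2.206562
  f(c_5) = f(-2.206562) = -0.212298
  f(a) × f(c) ≥ 0, new interval: [-2.206562, -2.110625]

After 5 iteration(s), the approximation is c_5 = -2.206562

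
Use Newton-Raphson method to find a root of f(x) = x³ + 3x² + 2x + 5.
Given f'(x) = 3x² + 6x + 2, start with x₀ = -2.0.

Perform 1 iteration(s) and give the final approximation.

f(x) = x³ + 3x² + 2x + 5
f'(x) = 3x² + 6x + 2
x₀ = -2.0

Newton-Raphson formula: x_{n+1} = x_n - f(x_n)/f'(x_n)

Iteration 1:
  f(-2.000000) = 5.000000
  f'(-2.000000) = 2.000000
  x_1 = -2.000000 - 5.000000/2.000000 = -4.500000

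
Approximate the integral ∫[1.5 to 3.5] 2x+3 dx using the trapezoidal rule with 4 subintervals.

f(x) = 2x+3
a = 1.5, b = 3.5, n = 4
h = (b - a)/n = 0.500000

Trapezoidal rule: (h/2)[f(x₀) + 2f(x₁) + 2f(x₂) + ... + f(xₙ)]

x_0 = 1.5000, f(x_0) = 6.000000, coefficient = 1
x_1 = 2.0000, f(x_1) = 7.000000, coefficient = 2
x_2 = 2.5000, f(x_2) = 8.000000, coefficient = 2
x_3 = 3.0000, f(x_3) = 9.000000, coefficient = 2
x_4 = 3.5000, f(x_4) = 10.000000, coefficient = 1

I ≈ (0.500000/2) × 64.000000 = 16.000000
Exact value: 16.000000
Error: 0.000000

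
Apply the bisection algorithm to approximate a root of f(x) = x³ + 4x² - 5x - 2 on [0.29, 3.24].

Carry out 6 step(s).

f(x) = x³ + 4x² - 5x - 2
Initial interval: [0.29, 3.24]

Iteration 1:
  c_1 = (0.290000 + 3.240000)/2 = 1.765000
  f(c_1) = f(1.765000) = 7.134272
  f(a) × f(c) < 0, new interval: [0.290000, 1.765000]
Iteration 2:
  c_2 = (0.290000 + 1.765000)/2 = 1.027500
  f(c_2) = f(1.027500) = -1.829685
  f(a) × f(c) ≥ 0, new interval: [1.027500, 1.765000]
Iteration 3:
  c_3 = (1.027500 + 1.765000)/2 = 1.396250
  f(c_3) = f(1.396250) = 1.538815
  f(a) × f(c) < 0, new interval: [1.027500, 1.396250]
Iteration 4:
  c_4 = (1.027500 + 1.396250)/2 = 1.211875
  f(c_4) = f(1.211875) = -0.405002
  f(a) × f(c) ≥ 0, new interval: [1.211875, 1.396250]
Iteration 5:
  c_5 = (1.211875 + 1.396250)/2 = 1.304063
  f(c_5) = f(1.304063) = 0.499665
  f(a) × f(c) < 0, new interval: [1.211875, 1.304063]
Iteration 6:
  c_6 = (1.211875 + 1.304063)/2 = 1.257969
  f(c_6) = f(1.257969) = 0.030815
  f(a) × f(c) < 0, new interval: [1.211875, 1.257969]

After 6 iteration(s), the approximation is c_6 = 1.257969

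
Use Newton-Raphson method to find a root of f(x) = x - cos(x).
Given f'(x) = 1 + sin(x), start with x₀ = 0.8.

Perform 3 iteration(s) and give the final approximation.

f(x) = x - cos(x)
f'(x) = 1 + sin(x)
x₀ = 0.8

Newton-Raphson formula: x_{n+1} = x_n - f(x_n)/f'(x_n)

Iteration 1:
  f(0.800000) = 0.103293
  f'(0.800000) = 1.717356
  x_1 = 0.800000 - 0.103293/1.717356 = 0.739853
Iteration 2:
  f(0.739853) = 0.001286
  f'(0.739853) = 1.674180
  x_2 = 0.739853 - 0.001286/1.674180 = 0.739085
Iteration 3:
  f(0.739085) = 0.000000
  f'(0.739085) = 1.673612
  x_3 = 0.739085 - 0.000000/1.673612 = 0.739085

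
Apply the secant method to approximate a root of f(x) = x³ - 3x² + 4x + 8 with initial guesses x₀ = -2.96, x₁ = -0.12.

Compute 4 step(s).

f(x) = x³ - 3x² + 4x + 8
x₀ = -2.96, x₁ = -0.12

Secant formula: x_{n+1} = x_n - f(x_n)(x_n - x_{n-1})/(f(x_n) - f(x_{n-1}))

Iteration 1:
  f(-2.960000) = -56.059136
  f(-0.120000) = 7.475072
  x_2 = -0.120000 - 7.475072×(-0.120000 - (-2.960000))/(7.475072 - (-56.059136))
       = -0.454138
Iteration 2:
  f(-0.120000) = 7.475072
  f(-0.454138) = 5.471061
  x_3 = -0.454138 - 5.471061×(-0.454138 - (-0.120000))/(5.471061 - 7.475072)
       = -1.366354
Iteration 3:
  f(-0.454138) = 5.471061
  f(-1.366354) = -5.617059
  x_4 = -1.366354 - (-5.617059)×(-1.366354 - (-0.454138))/(-5.617059 - 5.471061)
       = -0.904240
Iteration 4:
  f(-1.366354) = -5.617059
  f(-0.904240) = 1.190734
  x_5 = -0.904240 - 1.190734×(-0.904240 - (-1.366354))/(1.190734 - (-5.617059))
       = -0.985067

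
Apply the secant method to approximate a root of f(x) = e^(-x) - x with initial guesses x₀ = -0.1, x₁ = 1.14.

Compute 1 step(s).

f(x) = e^(-x) - x
x₀ = -0.1, x₁ = 1.14

Secant formula: x_{n+1} = x_n - f(x_n)(x_n - x_{n-1})/(f(x_n) - f(x_{n-1}))

Iteration 1:
  f(-0.100000) = 1.205171
  f(1.140000) = -0.820181
  x_2 = 1.140000 - (-0.820181)×(1.140000 - (-0.100000))/(-0.820181 - 1.205171)
       = 0.637853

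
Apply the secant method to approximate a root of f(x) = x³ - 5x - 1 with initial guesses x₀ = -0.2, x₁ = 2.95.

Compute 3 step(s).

f(x) = x³ - 5x - 1
x₀ = -0.2, x₁ = 2.95

Secant formula: x_{n+1} = x_n - f(x_n)(x_n - x_{n-1})/(f(x_n) - f(x_{n-1}))

Iteration 1:
  f(-0.200000) = -0.008000
  f(2.950000) = 9.922375
  x_2 = 2.950000 - 9.922375×(2.950000 - (-0.200000))/(9.922375 - (-0.008000))
       = -0.197462
Iteration 2:
  f(2.950000) = 9.922375
  f(-0.197462) = -0.020388
  x_3 = -0.197462 - (-0.020388)×(-0.197462 - 2.950000)/(-0.020388 - 9.922375)
       = -0.191008
Iteration 3:
  f(-0.197462) = -0.020388
  f(-0.191008) = -0.051927
  x_4 = -0.191008 - (-0.051927)×(-0.191008 - (-0.197462))/(-0.051927 - (-0.020388))
       = -0.201634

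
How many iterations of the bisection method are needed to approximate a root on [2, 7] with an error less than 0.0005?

We need (b-a)/2^n ≤ 0.0005
(7 - 2)/2^n ≤ 0.0005
5/2^n ≤ 0.0005
2^n ≥ 10000
n ≥ log₂(10000) = 13.29
n ≥ 14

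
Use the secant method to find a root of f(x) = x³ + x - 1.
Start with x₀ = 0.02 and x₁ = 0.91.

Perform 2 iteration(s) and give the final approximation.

f(x) = x³ + x - 1
x₀ = 0.02, x₁ = 0.91

Secant formula: x_{n+1} = x_n - f(x_n)(x_n - x_{n-1})/(f(x_n) - f(x_{n-1}))

Iteration 1:
  f(0.020000) = -0.979992
  f(0.910000) = 0.663571
  x_2 = 0.910000 - 0.663571×(0.910000 - 0.020000)/(0.663571 - (-0.979992))
       = 0.550672
Iteration 2:
  f(0.910000) = 0.663571
  f(0.550672) = -0.282342
  x_3 = 0.550672 - (-0.282342)×(0.550672 - 0.910000)/(-0.282342 - 0.663571)
       = 0.657927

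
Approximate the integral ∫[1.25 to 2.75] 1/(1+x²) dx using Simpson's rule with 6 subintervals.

f(x) = 1/(1+x²)
a = 1.25, b = 2.75, n = 6
h = (b - a)/n = 0.250000

Simpson's rule: (h/3)[f(x₀) + 4f(x₁) + 2f(x₂) + ... + f(xₙ)]

x_0 = 1.2500, f(x_0) = 0.390244, coefficient = 1
x_1 = 1.5000, f(x_1) = 0.307692, coefficient = 4
x_2 = 1.7500, f(x_2) = 0.246154, coefficient = 2
x_3 = 2.0000, f(x_3) = 0.200000, coefficient = 4
x_4 = 2.2500, f(x_4) = 0.164948, coefficient = 2
x_5 = 2.5000, f(x_5) = 0.137931, coefficient = 4
x_6 = 2.7500, f(x_6) = 0.116788, coefficient = 1

I ≈ (0.250000/3) × 3.911730 = 0.325978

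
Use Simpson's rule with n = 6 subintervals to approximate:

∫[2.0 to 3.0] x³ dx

f(x) = x³
a = 2.0, b = 3.0, n = 6
h = (b - a)/n = 0.166667

Simpson's rule: (h/3)[f(x₀) + 4f(x₁) + 2f(x₂) + ... + f(xₙ)]

x_0 = 2.0000, f(x_0) = 8.000000, coefficient = 1
x_1 = 2.1667, f(x_1) = 10.171296, coefficient = 4
x_2 = 2.3333, f(x_2) = 12.703704, coefficient = 2
x_3 = 2.5000, f(x_3) = 15.625000, coefficient = 4
x_4 = 2.6667, f(x_4) = 18.962963, coefficient = 2
x_5 = 2.8333, f(x_5) = 22.745370, coefficient = 4
x_6 = 3.0000, f(x_6) = 27.000000, coefficient = 1

I ≈ (0.166667/3) × 292.500000 = 16.250000
Exact value: 16.250000
Error: 0.000000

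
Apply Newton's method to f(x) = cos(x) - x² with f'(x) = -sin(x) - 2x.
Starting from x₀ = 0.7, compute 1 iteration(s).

f(x) = cos(x) - x²
f'(x) = -sin(x) - 2x
x₀ = 0.7

Newton-Raphson formula: x_{n+1} = x_n - f(x_n)/f'(x_n)

Iteration 1:
  f(0.700000) = 0.274842
  f'(0.700000) = -2.044218
  x_1 = 0.700000 - 0.274842/(-2.044218) = 0.834449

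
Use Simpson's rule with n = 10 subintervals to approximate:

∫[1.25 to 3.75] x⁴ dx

f(x) = x⁴
a = 1.25, b = 3.75, n = 10
h = (b - a)/n = 0.250000

Simpson's rule: (h/3)[f(x₀) + 4f(x₁) + 2f(x₂) + ... + f(xₙ)]

x_0 = 1.2500, f(x_0) = 2.441406, coefficient = 1
x_1 = 1.5000, f(x_1) = 5.062500, coefficient = 4
x_2 = 1.7500, f(x_2) = 9.378906, coefficient = 2
x_3 = 2.0000, f(x_3) = 16.000000, coefficient = 4
x_4 = 2.2500, f(x_4) = 25.628906, coefficient = 2
x_5 = 2.5000, f(x_5) = 39.062500, coefficient = 4
x_6 = 2.7500, f(x_6) = 57.191406, coefficient = 2
x_7 = 3.0000, f(x_7) = 81.000000, coefficient = 4
x_8 = 3.2500, f(x_8) = 111.566406, coefficient = 2
x_9 = 3.5000, f(x_9) = 150.062500, coefficient = 4
x_10 = 3.7500, f(x_10) = 197.753906, coefficient = 1

I ≈ (0.250000/3) × 1772.476562 = 147.706380
Exact value: 147.705078
Error: 0.001302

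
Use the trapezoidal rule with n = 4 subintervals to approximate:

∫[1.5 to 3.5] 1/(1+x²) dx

f(x) = 1/(1+x²)
a = 1.5, b = 3.5, n = 4
h = (b - a)/n = 0.500000

Trapezoidal rule: (h/2)[f(x₀) + 2f(x₁) + 2f(x₂) + ... + f(xₙ)]

x_0 = 1.5000, f(x_0) = 0.307692, coefficient = 1
x_1 = 2.0000, f(x_1) = 0.200000, coefficient = 2
x_2 = 2.5000, f(x_2) = 0.137931, coefficient = 2
x_3 = 3.0000, f(x_3) = 0.100000, coefficient = 2
x_4 = 3.5000, f(x_4) = 0.075472, coefficient = 1

I ≈ (0.500000/2) × 1.259026 = 0.314757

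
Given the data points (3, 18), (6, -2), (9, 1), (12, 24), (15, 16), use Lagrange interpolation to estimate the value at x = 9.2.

Lagrange interpolation formula:
P(x) = Σ yᵢ × Lᵢ(x)
where Lᵢ(x) = Π_{j≠i} (x - xⱼ)/(xᵢ - xⱼ)

L_0(9.2) = (9.2 - 6)/(3 - 6) × (9.2 - 9)/(3 - 9) × (9.2 - 12)/(3 - 12) × (9.2 - 15)/(3 - 15) = 0.005347
L_1(9.2) = (9.2 - 3)/(6 - 3) × (9.2 - 9)/(6 - 9) × (9.2 - 12)/(6 - 12) × (9.2 - 15)/(6 - 15) = -0.041435
L_2(9.2) = (9.2 - 3)/(9 - 3) × (9.2 - 6)/(9 - 6) × (9.2 - 12)/(9 - 12) × (9.2 - 15)/(9 - 15) = 0.994449
L_3(9.2) = (9.2 - 3)/(12 - 3) × (9.2 - 6)/(12 - 6) × (9.2 - 9)/(12 - 9) × (9.2 - 15)/(12 - 15) = 0.047355
L_4(9.2) = (9.2 - 3)/(15 - 3) × (9.2 - 6)/(15 - 6) × (9.2 - 9)/(15 - 9) × (9.2 - 12)/(15 - 12) = -0.005715

P(9.2) = 18×L_0(9.2) + (-2)×L_1(9.2) + 1×L_2(9.2) + 24×L_3(9.2) + 16×L_4(9.2)
P(9.2) = 2.218627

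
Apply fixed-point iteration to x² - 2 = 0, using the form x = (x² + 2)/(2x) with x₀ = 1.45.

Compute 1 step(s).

Equation: x² - 2 = 0
Fixed-point form: x = (x² + 2)/(2x)
x₀ = 1.45

x_1 = g(1.450000) = 1.414655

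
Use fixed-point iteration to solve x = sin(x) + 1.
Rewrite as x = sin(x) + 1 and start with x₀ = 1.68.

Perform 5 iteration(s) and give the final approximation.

Equation: x = sin(x) + 1
Fixed-point form: x = sin(x) + 1
x₀ = 1.68

x_1 = g(1.680000) = 1.994043
x_2 = g(1.994043) = 1.911760
x_3 = g(1.911760) = 1.942433
x_4 = g(1.942433) = 1.931734
x_5 = g(1.931734) = 1.935566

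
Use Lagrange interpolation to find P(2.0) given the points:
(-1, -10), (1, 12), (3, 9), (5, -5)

Lagrange interpolation formula:
P(x) = Σ yᵢ × Lᵢ(x)
where Lᵢ(x) = Π_{j≠i} (x - xⱼ)/(xᵢ - xⱼ)

L_0(2.0) = (2.0 - 1)/(-1 - 1) × (2.0 - 3)/(-1 - 3) × (2.0 - 5)/(-1 - 5) = -0.062500
L_1(2.0) = (2.0 - (-1))/(1 - (-1)) × (2.0 - 3)/(1 - 3) × (2.0 - 5)/(1 - 5) = 0.562500
L_2(2.0) = (2.0 - (-1))/(3 - (-1)) × (2.0 - 1)/(3 - 1) × (2.0 - 5)/(3 - 5) = 0.562500
L_3(2.0) = (2.0 - (-1))/(5 - (-1)) × (2.0 - 1)/(5 - 1) × (2.0 - 3)/(5 - 3) = -0.062500

P(2.0) = (-10)×L_0(2.0) + 12×L_1(2.0) + 9×L_2(2.0) + (-5)×L_3(2.0)
P(2.0) = 12.750000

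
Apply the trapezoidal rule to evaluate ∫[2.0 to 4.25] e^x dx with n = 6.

f(x) = e^x
a = 2.0, b = 4.25, n = 6
h = (b - a)/n = 0.375000

Trapezoidal rule: (h/2)[f(x₀) + 2f(x₁) + 2f(x₂) + ... + f(xₙ)]

x_0 = 2.0000, f(x_0) = 7.389056, coefficient = 1
x_1 = 2.3750, f(x_1) = 10.751013, coefficient = 2
x_2 = 2.7500, f(x_2) = 15.642632, coefficient = 2
x_3 = 3.1250, f(x_3) = 22.759895, coefficient = 2
x_4 = 3.5000, f(x_4) = 33.115452, coefficient = 2
x_5 = 3.8750, f(x_5) = 48.182698, coefficient = 2
x_6 = 4.2500, f(x_6) = 70.105412, coefficient = 1

I ≈ (0.375000/2) × 338.397849 = 63.449597
Exact value: 62.716356
Error: 0.733240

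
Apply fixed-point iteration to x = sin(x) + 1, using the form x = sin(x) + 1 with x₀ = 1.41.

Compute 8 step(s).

Equation: x = sin(x) + 1
Fixed-point form: x = sin(x) + 1
x₀ = 1.41

x_1 = g(1.410000) = 1.987100
x_2 = g(1.987100) = 1.914590
x_3 = g(1.914590) = 1.941483
x_4 = g(1.941483) = 1.932079
x_5 = g(1.932079) = 1.935444
x_6 = g(1.935444) = 1.934249
x_7 = g(1.934249) = 1.934675
x_8 = g(1.934675) = 1.934523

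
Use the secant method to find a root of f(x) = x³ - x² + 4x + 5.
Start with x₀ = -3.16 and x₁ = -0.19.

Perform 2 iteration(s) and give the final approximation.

f(x) = x³ - x² + 4x + 5
x₀ = -3.16, x₁ = -0.19

Secant formula: x_{n+1} = x_n - f(x_n)(x_n - x_{n-1})/(f(x_n) - f(x_{n-1}))

Iteration 1:
  f(-3.160000) = -49.180096
  f(-0.190000) = 4.197041
  x_2 = -0.190000 - 4.197041×(-0.190000 - (-3.160000))/(4.197041 - (-49.180096))
       = -0.423531
Iteration 2:
  f(-0.190000) = 4.197041
  f(-0.423531) = 3.050526
  x_3 = -0.423531 - 3.050526×(-0.423531 - (-0.190000))/(3.050526 - 4.197041)
       = -1.044885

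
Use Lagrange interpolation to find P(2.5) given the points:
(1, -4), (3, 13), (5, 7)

Lagrange interpolation formula:
P(x) = Σ yᵢ × Lᵢ(x)
where Lᵢ(x) = Π_{j≠i} (x - xⱼ)/(xᵢ - xⱼ)

L_0(2.5) = (2.5 - 3)/(1 - 3) × (2.5 - 5)/(1 - 5) = 0.156250
L_1(2.5) = (2.5 - 1)/(3 - 1) × (2.5 - 5)/(3 - 5) = 0.937500
L_2(2.5) = (2.5 - 1)/(5 - 1) × (2.5 - 3)/(5 - 3) = -0.093750

P(2.5) = (-4)×L_0(2.5) + 13×L_1(2.5) + 7×L_2(2.5)
P(2.5) = 10.906250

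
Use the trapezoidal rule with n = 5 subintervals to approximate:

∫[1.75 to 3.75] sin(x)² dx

f(x) = sin(x)²
a = 1.75, b = 3.75, n = 5
h = (b - a)/n = 0.400000

Trapezoidal rule: (h/2)[f(x₀) + 2f(x₁) + 2f(x₂) + ... + f(xₙ)]

x_0 = 1.7500, f(x_0) = 0.968228, coefficient = 1
x_1 = 2.1500, f(x_1) = 0.700400, coefficient = 2
x_2 = 2.5500, f(x_2) = 0.311011, coefficient = 2
x_3 = 2.9500, f(x_3) = 0.036261, coefficient = 2
x_4 = 3.3500, f(x_4) = 0.042808, coefficient = 2
x_5 = 3.7500, f(x_5) = 0.326682, coefficient = 1

I ≈ (0.400000/2) × 3.475871 = 0.695174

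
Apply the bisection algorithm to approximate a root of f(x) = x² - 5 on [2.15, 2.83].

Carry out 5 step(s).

f(x) = x² - 5
Initial interval: [2.15, 2.83]

Iteration 1:
  c_1 = (2.150000 + 2.830000)/2 = 2.490000
  f(c_1) = f(2.490000) = 1.200100
  f(a) × f(c) < 0, new interval: [2.150000, 2.490000]
Iteration 2:
  c_2 = (2.150000 + 2.490000)/2 = 2.320000
  f(c_2) = f(2.320000) = 0.382400
  f(a) × f(c) < 0, new interval: [2.150000, 2.320000]
Iteration 3:
  c_3 = (2.150000 + 2.320000)/2 = 2.235000
  f(c_3) = f(2.235000) = -0.004775
  f(a) × f(c) ≥ 0, new interval: [2.235000, 2.320000]
Iteration 4:
  c_4 = (2.235000 + 2.320000)/2 = 2.277500
  f(c_4) = f(2.277500) = 0.187006
  f(a) × f(c) < 0, new interval: [2.235000, 2.277500]
Iteration 5:
  c_5 = (2.235000 + 2.277500)/2 = 2.256250
  f(c_5) = f(2.256250) = 0.090664
  f(a) × f(c) < 0, new interval: [2.235000, 2.256250]

After 5 iteration(s), the approximation is c_5 = 2.256250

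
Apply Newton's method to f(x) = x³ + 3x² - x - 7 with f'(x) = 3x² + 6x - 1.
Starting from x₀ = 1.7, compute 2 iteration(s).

f(x) = x³ + 3x² - x - 7
f'(x) = 3x² + 6x - 1
x₀ = 1.7

Newton-Raphson formula: x_{n+1} = x_n - f(x_n)/f'(x_n)

Iteration 1:
  f(1.700000) = 4.883000
  f'(1.700000) = 17.870000
  x_1 = 1.700000 - 4.883000/17.870000 = 1.426749
Iteration 2:
  f(1.426749) = 0.584394
  f'(1.426749) = 13.667328
  x_2 = 1.426749 - 0.584394/13.667328 = 1.383990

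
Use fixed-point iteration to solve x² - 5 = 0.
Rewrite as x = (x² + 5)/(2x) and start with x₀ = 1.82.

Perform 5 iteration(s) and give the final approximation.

Equation: x² - 5 = 0
Fixed-point form: x = (x² + 5)/(2x)
x₀ = 1.82

x_1 = g(1.820000) = 2.283626
x_2 = g(2.283626) = 2.236563
x_3 = g(2.236563) = 2.236068
x_4 = g(2.236068) = 2.236068
x_5 = g(2.236068) = 2.236068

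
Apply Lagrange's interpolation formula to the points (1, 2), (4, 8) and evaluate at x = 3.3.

Lagrange interpolation formula:
P(x) = Σ yᵢ × Lᵢ(x)
where Lᵢ(x) = Π_{j≠i} (x - xⱼ)/(xᵢ - xⱼ)

L_0(3.3) = (3.3 - 4)/(1 - 4) = 0.233333
L_1(3.3) = (3.3 - 1)/(4 - 1) = 0.766667

P(3.3) = 2×L_0(3.3) + 8×L_1(3.3)
P(3.3) = 6.600000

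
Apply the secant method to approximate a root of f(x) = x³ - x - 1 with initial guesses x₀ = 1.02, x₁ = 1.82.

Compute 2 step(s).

f(x) = x³ - x - 1
x₀ = 1.02, x₁ = 1.82

Secant formula: x_{n+1} = x_n - f(x_n)(x_n - x_{n-1})/(f(x_n) - f(x_{n-1}))

Iteration 1:
  f(1.020000) = -0.958792
  f(1.820000) = 3.208568
  x_2 = 1.820000 - 3.208568×(1.820000 - 1.020000)/(3.208568 - (-0.958792))
       = 1.204057
Iteration 2:
  f(1.820000) = 3.208568
  f(1.204057) = -0.458470
  x_3 = 1.204057 - (-0.458470)×(1.204057 - 1.820000)/(-0.458470 - 3.208568)
       = 1.281065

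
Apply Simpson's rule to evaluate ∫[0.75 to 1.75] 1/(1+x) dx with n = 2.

f(x) = 1/(1+x)
a = 0.75, b = 1.75, n = 2
h = (b - a)/n = 0.500000

Simpson's rule: (h/3)[f(x₀) + 4f(x₁) + 2f(x₂) + ... + f(xₙ)]

x_0 = 0.7500, f(x_0) = 0.571429, coefficient = 1
x_1 = 1.2500, f(x_1) = 0.444444, coefficient = 4
x_2 = 1.7500, f(x_2) = 0.363636, coefficient = 1

I ≈ (0.500000/3) × 2.712843 = 0.452140
Exact value: 0.451985
Error: 0.000155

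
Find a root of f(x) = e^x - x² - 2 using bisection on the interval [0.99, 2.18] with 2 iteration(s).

f(x) = e^x - x² - 2
Initial interval: [0.99, 2.18]

Iteration 1:
  c_1 = (0.990000 + 2.180000)/2 = 1.585000
  f(c_1) = f(1.585000) = 0.367066
  f(a) × f(c) < 0, new interval: [0.990000, 1.585000]
Iteration 2:
  c_2 = (0.990000 + 1.585000)/2 = 1.287500
  f(c_2) = f(1.287500) = -0.033940
  f(a) × f(c) ≥ 0, new interval: [1.287500, 1.585000]

After 2 iteration(s), the approximation is c_2 = 1.287500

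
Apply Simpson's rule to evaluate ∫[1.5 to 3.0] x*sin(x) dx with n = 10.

f(x) = x*sin(x)
a = 1.5, b = 3.0, n = 10
h = (b - a)/n = 0.150000

Simpson's rule: (h/3)[f(x₀) + 4f(x₁) + 2f(x₂) + ... + f(xₙ)]

x_0 = 1.5000, f(x_0) = 1.496242, coefficient = 1
x_1 = 1.6500, f(x_1) = 1.644827, coefficient = 4
x_2 = 1.8000, f(x_2) = 1.752926, coefficient = 2
x_3 = 1.9500, f(x_3) = 1.811471, coefficient = 4
x_4 = 2.1000, f(x_4) = 1.812740, coefficient = 2
x_5 = 2.2500, f(x_5) = 1.750665, coefficient = 4
x_6 = 2.4000, f(x_6) = 1.621112, coefficient = 2
x_7 = 2.5500, f(x_7) = 1.422093, coefficient = 4
x_8 = 2.7000, f(x_8) = 1.153926, coefficient = 2
x_9 = 2.8500, f(x_9) = 0.819312, coefficient = 4
x_10 = 3.0000, f(x_10) = 0.423360, coefficient = 1

I ≈ (0.150000/3) × 44.394485 = 2.219724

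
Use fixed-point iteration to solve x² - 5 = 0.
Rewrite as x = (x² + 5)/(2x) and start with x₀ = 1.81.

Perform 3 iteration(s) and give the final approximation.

Equation: x² - 5 = 0
Fixed-point form: x = (x² + 5)/(2x)
x₀ = 1.81

x_1 = g(1.810000) = 2.286215
x_2 = g(2.286215) = 2.236618
x_3 = g(2.236618) = 2.236068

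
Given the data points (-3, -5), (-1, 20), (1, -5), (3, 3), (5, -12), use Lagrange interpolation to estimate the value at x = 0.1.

Lagrange interpolation formula:
P(x) = Σ yᵢ × Lᵢ(x)
where Lᵢ(x) = Π_{j≠i} (x - xⱼ)/(xᵢ - xⱼ)

L_0(0.1) = (0.1 - (-1))/(-3 - (-1)) × (0.1 - 1)/(-3 - 1) × (0.1 - 3)/(-3 - 3) × (0.1 - 5)/(-3 - 5) = -0.036635
L_1(0.1) = (0.1 - (-3))/(-1 - (-3)) × (0.1 - 1)/(-1 - 1) × (0.1 - 3)/(-1 - 3) × (0.1 - 5)/(-1 - 5) = 0.412978
L_2(0.1) = (0.1 - (-3))/(1 - (-3)) × (0.1 - (-1))/(1 - (-1)) × (0.1 - 3)/(1 - 3) × (0.1 - 5)/(1 - 5) = 0.757127
L_3(0.1) = (0.1 - (-3))/(3 - (-3)) × (0.1 - (-1))/(3 - (-1)) × (0.1 - 1)/(3 - 1) × (0.1 - 5)/(3 - 5) = -0.156647
L_4(0.1) = (0.1 - (-3))/(5 - (-3)) × (0.1 - (-1))/(5 - (-1)) × (0.1 - 1)/(5 - 1) × (0.1 - 3)/(5 - 3) = 0.023177

P(0.1) = (-5)×L_0(0.1) + 20×L_1(0.1) + (-5)×L_2(0.1) + 3×L_3(0.1) + (-12)×L_4(0.1)
P(0.1) = 3.909037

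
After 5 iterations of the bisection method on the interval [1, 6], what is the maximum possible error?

Bisection error bound: |error| ≤ (b-a)/2^n
|error| ≤ (6 - 1)/2^5 = 5/2^5
|error| ≤ 0.1562500000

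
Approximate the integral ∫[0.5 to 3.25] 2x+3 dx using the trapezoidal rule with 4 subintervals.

f(x) = 2x+3
a = 0.5, b = 3.25, n = 4
h = (b - a)/n = 0.687500

Trapezoidal rule: (h/2)[f(x₀) + 2f(x₁) + 2f(x₂) + ... + f(xₙ)]

x_0 = 0.5000, f(x_0) = 4.000000, coefficient = 1
x_1 = 1.1875, f(x_1) = 5.375000, coefficient = 2
x_2 = 1.8750, f(x_2) = 6.750000, coefficient = 2
x_3 = 2.5625, f(x_3) = 8.125000, coefficient = 2
x_4 = 3.2500, f(x_4) = 9.500000, coefficient = 1

I ≈ (0.687500/2) × 54.000000 = 18.562500
Exact value: 18.562500
Error: 0.000000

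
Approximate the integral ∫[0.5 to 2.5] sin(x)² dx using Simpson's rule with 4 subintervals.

f(x) = sin(x)²
a = 0.5, b = 2.5, n = 4
h = (b - a)/n = 0.500000

Simpson's rule: (h/3)[f(x₀) + 4f(x₁) + 2f(x₂) + ... + f(xₙ)]

x_0 = 0.5000, f(x_0) = 0.229849, coefficient = 1
x_1 = 1.0000, f(x_1) = 0.708073, coefficient = 4
x_2 = 1.5000, f(x_2) = 0.994996, coefficient = 2
x_3 = 2.0000, f(x_3) = 0.826822, coefficient = 4
x_4 = 2.5000, f(x_4) = 0.358169, coefficient = 1

I ≈ (0.500000/3) × 8.717591 = 1.452932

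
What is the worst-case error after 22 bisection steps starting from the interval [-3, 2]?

Bisection error bound: |error| ≤ (b-a)/2^n
|error| ≤ (2 - (-3))/2^22 = 5/2^22
|error| ≤ 0.0000011921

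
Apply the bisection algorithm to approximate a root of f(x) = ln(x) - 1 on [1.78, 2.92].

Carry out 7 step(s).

f(x) = ln(x) - 1
Initial interval: [1.78, 2.92]

Iteration 1:
  c_1 = (1.780000 + 2.920000)/2 = 2.350000
  f(c_1) = f(2.350000) = -0.145585
  f(a) × f(c) ≥ 0, new interval: [2.350000, 2.920000]
Iteration 2:
  c_2 = (2.350000 + 2.920000)/2 = 2.635000
  f(c_2) = f(2.635000) = -0.031117
  f(a) × f(c) ≥ 0, new interval: [2.635000, 2.920000]
Iteration 3:
  c_3 = (2.635000 + 2.920000)/2 = 2.777500
  f(c_3) = f(2.777500) = 0.021551
  f(a) × f(c) < 0, new interval: [2.635000, 2.777500]
Iteration 4:
  c_4 = (2.635000 + 2.777500)/2 = 2.706250
  f(c_4) = f(2.706250) = -0.004436
  f(a) × f(c) ≥ 0, new interval: [2.706250, 2.777500]
Iteration 5:
  c_5 = (2.706250 + 2.777500)/2 = 2.741875
  f(c_5) = f(2.741875) = 0.008642
  f(a) × f(c) < 0, new interval: [2.706250, 2.741875]
Iteration 6:
  c_6 = (2.706250 + 2.741875)/2 = 2.724062
  f(c_6) = f(2.724062) = 0.002124
  f(a) × f(c) < 0, new interval: [2.706250, 2.724062]
Iteration 7:
  c_7 = (2.706250 + 2.724062)/2 = 2.715156
  f(c_7) = f(2.715156) = -0.001150
  f(a) × f(c) ≥ 0, new interval: [2.715156, 2.724062]

After 7 iteration(s), the approximation is c_7 = 2.715156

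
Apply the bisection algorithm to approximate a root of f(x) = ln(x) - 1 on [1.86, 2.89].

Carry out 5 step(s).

f(x) = ln(x) - 1
Initial interval: [1.86, 2.89]

Iteration 1:
  c_1 = (1.860000 + 2.890000)/2 = 2.375000
  f(c_1) = f(2.375000) = -0.135003
  f(a) × f(c) ≥ 0, new interval: [2.375000, 2.890000]
Iteration 2:
  c_2 = (2.375000 + 2.890000)/2 = 2.632500
  f(c_2) = f(2.632500) = -0.032066
  f(a) × f(c) ≥ 0, new interval: [2.632500, 2.890000]
Iteration 3:
  c_3 = (2.632500 + 2.890000)/2 = 2.761250
  f(c_3) = f(2.761250) = 0.015683
  f(a) × f(c) < 0, new interval: [2.632500, 2.761250]
Iteration 4:
  c_4 = (2.632500 + 2.761250)/2 = 2.696875
  f(c_4) = f(2.696875) = -0.007906
  f(a) × f(c) ≥ 0, new interval: [2.696875, 2.761250]
Iteration 5:
  c_5 = (2.696875 + 2.761250)/2 = 2.729063
  f(c_5) = f(2.729063) = 0.003958
  f(a) × f(c) < 0, new interval: [2.696875, 2.729063]

After 5 iteration(s), the approximation is c_5 = 2.729063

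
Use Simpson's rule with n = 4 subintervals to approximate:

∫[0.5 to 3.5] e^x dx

f(x) = e^x
a = 0.5, b = 3.5, n = 4
h = (b - a)/n = 0.750000

Simpson's rule: (h/3)[f(x₀) + 4f(x₁) + 2f(x₂) + ... + f(xₙ)]

x_0 = 0.5000, f(x_0) = 1.648721, coefficient = 1
x_1 = 1.2500, f(x_1) = 3.490343, coefficient = 4
x_2 = 2.0000, f(x_2) = 7.389056, coefficient = 2
x_3 = 2.7500, f(x_3) = 15.642632, coefficient = 4
x_4 = 3.5000, f(x_4) = 33.115452, coefficient = 1

I ≈ (0.750000/3) × 126.074185 = 31.518546
Exact value: 31.466731
Error: 0.051816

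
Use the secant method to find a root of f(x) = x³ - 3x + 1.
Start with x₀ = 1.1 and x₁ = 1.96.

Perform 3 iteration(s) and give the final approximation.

f(x) = x³ - 3x + 1
x₀ = 1.1, x₁ = 1.96

Secant formula: x_{n+1} = x_n - f(x_n)(x_n - x_{n-1})/(f(x_n) - f(x_{n-1}))

Iteration 1:
  f(1.100000) = -0.969000
  f(1.960000) = 2.649536
  x_2 = 1.960000 - 2.649536×(1.960000 - 1.100000)/(2.649536 - (-0.969000))
       = 1.330298
Iteration 2:
  f(1.960000) = 2.649536
  f(1.330298) = -0.636676
  x_3 = 1.330298 - (-0.636676)×(1.330298 - 1.960000)/(-0.636676 - 2.649536)
       = 1.452297
Iteration 3:
  f(1.330298) = -0.636676
  f(1.452297) = -0.293754
  x_4 = 1.452297 - (-0.293754)×(1.452297 - 1.330298)/(-0.293754 - (-0.636676))
       = 1.556805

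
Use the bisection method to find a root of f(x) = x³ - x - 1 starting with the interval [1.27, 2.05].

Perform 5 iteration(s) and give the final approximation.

f(x) = x³ - x - 1
Initial interval: [1.27, 2.05]

Iteration 1:
  c_1 = (1.270000 + 2.050000)/2 = 1.660000
  f(c_1) = f(1.660000) = 1.914296
  f(a) × f(c) < 0, new interval: [1.270000, 1.660000]
Iteration 2:
  c_2 = (1.270000 + 1.660000)/2 = 1.465000
  f(c_2) = f(1.465000) = 0.679220
  f(a) × f(c) < 0, new interval: [1.270000, 1.465000]
Iteration 3:
  c_3 = (1.270000 + 1.465000)/2 = 1.367500
  f(c_3) = f(1.367500) = 0.189802
  f(a) × f(c) < 0, new interval: [1.270000, 1.367500]
Iteration 4:
  c_4 = (1.270000 + 1.367500)/2 = 1.318750
  f(c_4) = f(1.318750) = -0.025310
  f(a) × f(c) ≥ 0, new interval: [1.318750, 1.367500]
Iteration 5:
  c_5 = (1.318750 + 1.367500)/2 = 1.343125
  f(c_5) = f(1.343125) = 0.079852
  f(a) × f(c) < 0, new interval: [1.318750, 1.343125]

After 5 iteration(s), the approximation is c_5 = 1.343125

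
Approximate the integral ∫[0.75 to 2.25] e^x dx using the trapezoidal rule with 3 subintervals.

f(x) = e^x
a = 0.75, b = 2.25, n = 3
h = (b - a)/n = 0.500000

Trapezoidal rule: (h/2)[f(x₀) + 2f(x₁) + 2f(x₂) + ... + f(xₙ)]

x_0 = 0.7500, f(x_0) = 2.117000, coefficient = 1
x_1 = 1.2500, f(x_1) = 3.490343, coefficient = 2
x_2 = 1.7500, f(x_2) = 5.754603, coefficient = 2
x_3 = 2.2500, f(x_3) = 9.487736, coefficient = 1

I ≈ (0.500000/2) × 30.094627 = 7.523657
Exact value: 7.370736
Error: 0.152921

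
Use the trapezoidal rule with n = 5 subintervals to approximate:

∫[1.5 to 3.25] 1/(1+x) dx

f(x) = 1/(1+x)
a = 1.5, b = 3.25, n = 5
h = (b - a)/n = 0.350000

Trapezoidal rule: (h/2)[f(x₀) + 2f(x₁) + 2f(x₂) + ... + f(xₙ)]

x_0 = 1.5000, f(x_0) = 0.400000, coefficient = 1
x_1 = 1.8500, f(x_1) = 0.350877, coefficient = 2
x_2 = 2.2000, f(x_2) = 0.312500, coefficient = 2
x_3 = 2.5500, f(x_3) = 0.281690, coefficient = 2
x_4 = 2.9000, f(x_4) = 0.256410, coefficient = 2
x_5 = 3.2500, f(x_5) = 0.235294, coefficient = 1

I ≈ (0.350000/2) × 3.038249 = 0.531694
Exact value: 0.530628
Error: 0.001065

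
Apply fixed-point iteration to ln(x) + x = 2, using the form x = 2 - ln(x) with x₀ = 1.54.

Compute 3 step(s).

Equation: ln(x) + x = 2
Fixed-point form: x = 2 - ln(x)
x₀ = 1.54

x_1 = g(1.540000) = 1.568218
x_2 = g(1.568218) = 1.550060
x_3 = g(1.550060) = 1.561706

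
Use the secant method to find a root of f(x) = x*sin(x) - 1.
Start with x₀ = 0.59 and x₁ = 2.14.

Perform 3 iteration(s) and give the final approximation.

f(x) = x*sin(x) - 1
x₀ = 0.59, x₁ = 2.14

Secant formula: x_{n+1} = x_n - f(x_n)(x_n - x_{n-1})/(f(x_n) - f(x_{n-1}))

Iteration 1:
  f(0.590000) = -0.671747
  f(2.140000) = 0.802587
  x_2 = 2.140000 - 0.802587×(2.140000 - 0.590000)/(0.802587 - (-0.671747))
       = 1.296222
Iteration 2:
  f(2.140000) = 0.802587
  f(1.296222) = 0.247667
  x_3 = 1.296222 - 0.247667×(1.296222 - 2.140000)/(0.247667 - 0.802587)
       = 0.919635
Iteration 3:
  f(1.296222) = 0.247667
  f(0.919635) = -0.268540
  x_4 = 0.919635 - (-0.268540)×(0.919635 - 1.296222)/(-0.268540 - 0.247667)
       = 1.115543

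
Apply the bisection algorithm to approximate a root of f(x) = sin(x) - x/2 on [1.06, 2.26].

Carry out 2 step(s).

f(x) = sin(x) - x/2
Initial interval: [1.06, 2.26]

Iteration 1:
  c_1 = (1.060000 + 2.260000)/2 = 1.660000
  f(c_1) = f(1.660000) = 0.166024
  f(a) × f(c) ≥ 0, new interval: [1.660000, 2.260000]
Iteration 2:
  c_2 = (1.660000 + 2.260000)/2 = 1.960000
  f(c_2) = f(1.960000) = -0.054788
  f(a) × f(c) < 0, new interval: [1.660000, 1.960000]

After 2 iteration(s), the approximation is c_2 = 1.960000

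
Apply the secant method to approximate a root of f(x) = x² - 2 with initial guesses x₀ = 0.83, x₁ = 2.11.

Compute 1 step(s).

f(x) = x² - 2
x₀ = 0.83, x₁ = 2.11

Secant formula: x_{n+1} = x_n - f(x_n)(x_n - x_{n-1})/(f(x_n) - f(x_{n-1}))

Iteration 1:
  f(0.830000) = -1.311100
  f(2.110000) = 2.452100
  x_2 = 2.110000 - 2.452100×(2.110000 - 0.830000)/(2.452100 - (-1.311100))
       = 1.275952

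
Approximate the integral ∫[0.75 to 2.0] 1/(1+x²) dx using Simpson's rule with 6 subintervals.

f(x) = 1/(1+x²)
a = 0.75, b = 2.0, n = 6
h = (b - a)/n = 0.208333

Simpson's rule: (h/3)[f(x₀) + 4f(x₁) + 2f(x₂) + ... + f(xₙ)]

x_0 = 0.7500, f(x_0) = 0.640000, coefficient = 1
x_1 = 0.9583, f(x_1) = 0.521267, coefficient = 4
x_2 = 1.1667, f(x_2) = 0.423529, coefficient = 2
x_3 = 1.3750, f(x_3) = 0.345946, coefficient = 4
x_4 = 1.5833, f(x_4) = 0.285149, coefficient = 2
x_5 = 1.7917, f(x_5) = 0.237526, coefficient = 4
x_6 = 2.0000, f(x_6) = 0.200000, coefficient = 1

I ≈ (0.208333/3) × 6.676311 = 0.463633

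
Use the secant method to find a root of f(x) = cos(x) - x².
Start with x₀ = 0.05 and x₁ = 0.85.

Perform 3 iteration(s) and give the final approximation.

f(x) = cos(x) - x²
x₀ = 0.05, x₁ = 0.85

Secant formula: x_{n+1} = x_n - f(x_n)(x_n - x_{n-1})/(f(x_n) - f(x_{n-1}))

Iteration 1:
  f(0.050000) = 0.996250
  f(0.850000) = -0.062517
  x_2 = 0.850000 - (-0.062517)×(0.850000 - 0.050000)/(-0.062517 - 0.996250)
       = 0.802763
Iteration 2:
  f(0.850000) = -0.062517
  f(0.802763) = 0.050295
  x_3 = 0.802763 - 0.050295×(0.802763 - 0.850000)/(0.050295 - (-0.062517))
       = 0.823822
Iteration 3:
  f(0.802763) = 0.050295
  f(0.823822) = 0.000738
  x_4 = 0.823822 - 0.000738×(0.823822 - 0.802763)/(0.000738 - 0.050295)
       = 0.824136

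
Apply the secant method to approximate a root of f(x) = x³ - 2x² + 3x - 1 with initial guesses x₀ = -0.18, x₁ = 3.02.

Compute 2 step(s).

f(x) = x³ - 2x² + 3x - 1
x₀ = -0.18, x₁ = 3.02

Secant formula: x_{n+1} = x_n - f(x_n)(x_n - x_{n-1})/(f(x_n) - f(x_{n-1}))

Iteration 1:
  f(-0.180000) = -1.610632
  f(3.020000) = 17.362808
  x_2 = 3.020000 - 17.362808×(3.020000 - (-0.180000))/(17.362808 - (-1.610632))
       = 0.091644
Iteration 2:
  f(3.020000) = 17.362808
  f(0.091644) = -0.741095
  x_3 = 0.091644 - (-0.741095)×(0.091644 - 3.020000)/(-0.741095 - 17.362808)
       = 0.211518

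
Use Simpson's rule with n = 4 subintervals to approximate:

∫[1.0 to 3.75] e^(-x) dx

f(x) = e^(-x)
a = 1.0, b = 3.75, n = 4
h = (b - a)/n = 0.687500

Simpson's rule: (h/3)[f(x₀) + 4f(x₁) + 2f(x₂) + ... + f(xₙ)]

x_0 = 1.0000, f(x_0) = 0.367879, coefficient = 1
x_1 = 1.6875, f(x_1) = 0.184981, coefficient = 4
x_2 = 2.3750, f(x_2) = 0.093014, coefficient = 2
x_3 = 3.0625, f(x_3) = 0.046771, coefficient = 4
x_4 = 3.7500, f(x_4) = 0.023518, coefficient = 1

I ≈ (0.687500/3) × 1.504434 = 0.344766
Exact value: 0.344362
Error: 0.000404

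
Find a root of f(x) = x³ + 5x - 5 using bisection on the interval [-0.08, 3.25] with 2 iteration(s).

f(x) = x³ + 5x - 5
Initial interval: [-0.08, 3.25]

Iteration 1:
  c_1 = (-0.080000 + 3.250000)/2 = 1.585000
  f(c_1) = f(1.585000) = 6.906877
  f(a) × f(c) < 0, new interval: [-0.080000, 1.585000]
Iteration 2:
  c_2 = (-0.080000 + 1.585000)/2 = 0.752500
  f(c_2) = f(0.752500) = -0.811392
  f(a) × f(c) ≥ 0, new interval: [0.752500, 1.585000]

After 2 iteration(s), the approximation is c_2 = 0.752500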